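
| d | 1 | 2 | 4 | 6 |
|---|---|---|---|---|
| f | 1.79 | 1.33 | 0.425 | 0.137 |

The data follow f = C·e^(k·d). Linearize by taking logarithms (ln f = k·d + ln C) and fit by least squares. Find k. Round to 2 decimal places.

k = -0.53

With ln fᵢ as the transformed response and dᵢ as the regressor:
XᵀX = [[57.0000, 13.0000]; [13.0000, 4]], rhs = [-14.1967, -1.9760]ᵀ  (here Σd = 13.0000, Σ(d)² = 57.0000, Σln f = -1.9760, Σd·ln f = -14.1967).
Δ = 57.0000·4 − (13.0000)² = 59.0000; k = (-14.1967·4 − 13.0000·-1.9760)/59.0000 = -0.52709, ln C = (57.0000·-1.9760 − 13.0000·-14.1967)/59.0000 = 1.21903.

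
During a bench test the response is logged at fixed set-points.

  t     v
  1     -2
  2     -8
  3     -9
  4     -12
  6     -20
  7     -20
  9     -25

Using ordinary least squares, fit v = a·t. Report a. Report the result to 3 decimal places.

a = -2.949

Compute the Gram sums: Σt·t = 196.
For Xᵀv: Σt·v = -578.
So XᵀX·[a]ᵀ = Xᵀv: [[196]]·[a]ᵀ = [-578]ᵀ.
Hence a = -578 / 196 ≈ -2.94898.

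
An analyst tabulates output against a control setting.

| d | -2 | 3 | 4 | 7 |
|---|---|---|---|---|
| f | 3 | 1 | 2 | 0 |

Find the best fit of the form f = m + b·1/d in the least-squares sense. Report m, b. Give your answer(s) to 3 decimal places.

Normal-equation sums: Σ1 = 4, Σ1/d = 19/84, Σ1/d·1/d = 3133/7056.
And Σf = 6, Σ1/d·f = -2/3.
So AᵀA·[m, b]ᵀ = Aᵀf: [[4, 19/84]; [19/84, 3133/7056]]·[m, b]ᵀ = [6, -2/3]ᵀ.
Eliminating b: (3133/7056)·(row 1) − (19/84)·(row 2) gives (4057/2352)·m = (3133/7056)·6 − (19/84)·(-2/3) = 9931/3528, so m = 19862/12171.
Then b = ((-2/3) − (19/84)·(19862/12171))/(3133/7056) = -9464/4057.

m = 1.632, b = -2.333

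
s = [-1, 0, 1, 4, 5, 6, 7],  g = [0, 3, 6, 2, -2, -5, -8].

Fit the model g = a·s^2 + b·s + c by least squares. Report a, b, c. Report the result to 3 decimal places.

Normal-equation sums: Σs^2·s^2 = 4580, Σs^2·s = 748, Σs^2 = 128, Σs·s = 128, Σs = 22, Σ1 = 7.
For Mᵀg: Σs^2·g = -584, Σs·g = -82, Σg = -4.
Row-reducing yields a = -1769/3584, b = 6163/3584, c = 5465/1792.

a = -0.494, b = 1.720, c = 3.050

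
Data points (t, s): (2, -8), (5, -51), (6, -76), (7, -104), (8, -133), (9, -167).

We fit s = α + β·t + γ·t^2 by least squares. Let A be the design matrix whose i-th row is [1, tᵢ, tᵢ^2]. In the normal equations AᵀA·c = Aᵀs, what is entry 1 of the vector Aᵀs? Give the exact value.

Entry 1 ↔ basis 1, so (Aᵀs)_{1} = Σᵢ sᵢ = (1)·(-8) + (1)·(-51) + (1)·(-76) + (1)·(-104) + (1)·(-133) + (1)·(-167) = -539.

-539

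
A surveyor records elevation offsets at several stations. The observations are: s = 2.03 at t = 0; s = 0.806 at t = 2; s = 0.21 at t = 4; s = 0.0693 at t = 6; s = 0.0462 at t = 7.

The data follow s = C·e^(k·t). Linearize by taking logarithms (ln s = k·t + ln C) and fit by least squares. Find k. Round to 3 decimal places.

Let Y = ln s. Fitting Y = k·t + ln C by least squares:
Σt = 19.0000, Σ(t)² = 105.0000, Σln s = -6.8124, Σt·ln s = -44.2132.
Normal system: [[105.0000, 19.0000]; [19.0000, 5]]·[k, ln C]ᵀ = [-44.2132, -6.8124]ᵀ.
Δ = 105.0000·5 − (19.0000)² = 164.0000; k = (-44.2132·5 − 19.0000·-6.8124)/164.0000 = -0.55873, ln C = (105.0000·-6.8124 − 19.0000·-44.2132)/164.0000 = 0.76069.

k = -0.559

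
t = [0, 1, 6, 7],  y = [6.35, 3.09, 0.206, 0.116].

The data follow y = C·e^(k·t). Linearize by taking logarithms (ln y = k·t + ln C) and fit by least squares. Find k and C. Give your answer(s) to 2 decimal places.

Taking logs, ln y = k·t + ln C, so regress ln y on t.
AᵀA = [[86.0000, 14.0000]; [14.0000, 4]], rhs = [-23.4303, -0.7574]ᵀ  (here Σt = 14.0000, Σ(t)² = 86.0000, Σln y = -0.7574, Σt·ln y = -23.4303).
Δ = 86.0000·4 − (14.0000)² = 148.0000; k = (-23.4303·4 − 14.0000·-0.7574)/148.0000 = -0.56160, ln C = (86.0000·-0.7574 − 14.0000·-23.4303)/148.0000 = 1.77625, so C = exp(1.77625) = 5.90769.

k = -0.56, C = 5.91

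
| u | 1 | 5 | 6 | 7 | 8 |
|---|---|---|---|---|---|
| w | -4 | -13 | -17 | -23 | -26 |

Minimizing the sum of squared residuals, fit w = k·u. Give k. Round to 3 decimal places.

MᵀM·[k]ᵀ = Mᵀw reads: 175·k = -540.
k = (-540)/175 = -3.08571.

k = -3.086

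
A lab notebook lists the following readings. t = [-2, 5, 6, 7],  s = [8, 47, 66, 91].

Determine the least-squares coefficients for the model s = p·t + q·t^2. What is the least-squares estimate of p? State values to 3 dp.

Compute the Gram sums: Σt·t = 114, Σt·t^2 = 676, Σt^2·t^2 = 4338.
And Σt·s = 1252, Σt^2·s = 8042.
det = 114·4338 − 676² = 37556.
p = (1252·4338 − 676·8042)/37556 = -1304/9389; q = (114·8042 − 676·1252)/37556 = 17609/9389.

p = -0.139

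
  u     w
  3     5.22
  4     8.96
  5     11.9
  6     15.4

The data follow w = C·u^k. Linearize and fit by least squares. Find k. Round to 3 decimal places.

With ln wᵢ as the transformed response and ln uᵢ as the regressor:
Σln u = 5.8861, Σ(ln u)² = 8.9295, Σln w = 9.0562, Σln u·ln w = 13.7404.
Equations: 8.9295·k + 5.8861·ln C = 13.7404;  5.8861·k + 4·ln C = 9.0562.
Slope k = (n·Σln u·ln w − Σln u·Σln w)/(n·Σ(ln u)² − (Σln u)²) = (4·13.7404 − 5.8861·9.0562)/1.0716 = 1.54554; ln C = (Σln w − k·Σln u)/n = -0.01026.

k = 1.546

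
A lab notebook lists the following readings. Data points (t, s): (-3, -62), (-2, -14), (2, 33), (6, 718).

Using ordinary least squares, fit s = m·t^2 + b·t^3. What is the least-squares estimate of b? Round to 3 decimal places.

b = 2.973

MᵀM·[m, b]ᵀ = Mᵀs reads: 1409·m + 7533·b = 25366;  7533·m + 47513·b = 157138.
Eliminating b: 47513·(row 1) − 7533·(row 2) gives 10199728·m = 47513·25366 − 7533·157138 = 21494204, so m = 5373551/2549932.
Then b = (157138 − 7533·(5373551/2549932))/47513 = 7581341/2549932.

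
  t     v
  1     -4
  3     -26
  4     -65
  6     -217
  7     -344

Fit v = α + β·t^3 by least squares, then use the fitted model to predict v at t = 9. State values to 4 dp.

v̂ = -729.6309

Entries of XᵀX: Σ1 = 5, Σt^3 = 651, Σt^3·t^3 = 169131.
Moment sums: Σv = -656, Σt^3·v = -169730.
det = 5·169131 − 651² = 421854.
α = ((-656)·169131 − 651·(-169730))/421854 = -75951/70309; β = (5·(-169730) − 651·(-656))/421854 = -210797/210927.
At t = 9: v̂ = (-75951/70309)·(1) + (-210797/210927)·(729) = -51299622/70309.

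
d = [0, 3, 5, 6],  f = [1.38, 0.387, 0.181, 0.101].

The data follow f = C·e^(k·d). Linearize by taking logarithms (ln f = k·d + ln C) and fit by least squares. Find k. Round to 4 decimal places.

k = -0.4261

With ln fᵢ as the transformed response and dᵢ as the regressor:
Σd = 14.0000, Σ(d)² = 70.0000, Σln f = -4.6291, Σd·ln f = -25.1501.
Equations: 70.0000·k + 14.0000·ln C = -25.1501;  14.0000·k + 4·ln C = -4.6291.
Δ = 70.0000·4 − (14.0000)² = 84.0000; k = (-25.1501·4 − 14.0000·-4.6291)/84.0000 = -0.42610, ln C = (70.0000·-4.6291 − 14.0000·-25.1501)/84.0000 = 0.33407.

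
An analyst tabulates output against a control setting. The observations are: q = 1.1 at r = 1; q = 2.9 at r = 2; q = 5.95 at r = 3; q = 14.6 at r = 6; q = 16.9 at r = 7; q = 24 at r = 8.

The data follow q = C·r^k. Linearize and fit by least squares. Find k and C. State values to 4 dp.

k = 1.4476, C = 1.1079

Taking logs, ln q = k·ln r + ln C, so regress ln q on ln r.
Σln r = 7.6089, Σ(ln r)² = 13.0084, Σln q = 11.6298, Σln r·ln q = 19.6113.
Equations: 13.0084·k + 7.6089·ln C = 19.6113;  7.6089·k + 6·ln C = 11.6298.
Δ = 13.0084·6 − (7.6089)² = 20.1558; k = (19.6113·6 − 7.6089·11.6298)/20.1558 = 1.44763, ln C = (13.0084·11.6298 − 7.6089·19.6113)/20.1558 = 0.10250, so C = exp(0.10250) = 1.10794.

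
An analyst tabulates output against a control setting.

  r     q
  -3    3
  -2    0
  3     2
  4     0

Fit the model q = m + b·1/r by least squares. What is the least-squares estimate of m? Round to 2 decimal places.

With design matrix X, XᵀX = [[4, -1/4]; [-1/4, 77/144]] and Xᵀq = [5, -1/3]ᵀ.
det = 4·(77/144) − (-1/4)² = 299/144.
m = (5·(77/144) − (-1/4)·(-1/3))/(299/144) = 373/299; b = (4·(-1/3) − (-1/4)·5)/(299/144) = -12/299.

m = 1.25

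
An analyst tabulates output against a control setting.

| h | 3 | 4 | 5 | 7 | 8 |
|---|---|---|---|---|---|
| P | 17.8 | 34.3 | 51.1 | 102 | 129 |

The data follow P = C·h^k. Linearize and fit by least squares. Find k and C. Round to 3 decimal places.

k = 2.009, C = 2.024

Taking logs, ln P = k·ln h + ln C, so regress ln P on ln h.
Σln h = 8.1197, Σ(ln h)² = 13.8297, Σln P = 19.8329, Σln h·ln P = 33.5005.
Normal system: [[13.8297, 8.1197]; [8.1197, 5]]·[k, ln C]ᵀ = [33.5005, 19.8329]ᵀ.
Δ = 13.8297·5 − (8.1197)² = 3.2190; k = (33.5005·5 − 8.1197·19.8329)/3.2190 = 2.00852, ln C = (13.8297·19.8329 − 8.1197·33.5005)/3.2190 = 0.70487, so C = exp(0.70487) = 2.02358.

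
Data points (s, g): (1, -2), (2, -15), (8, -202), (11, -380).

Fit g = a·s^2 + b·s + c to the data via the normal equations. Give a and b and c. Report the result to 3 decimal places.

a = -3.051, b = -1.037, c = 0.864

Normal-equation sums: Σs^2·s^2 = 18754, Σs^2·s = 1852, Σs^2 = 190, Σs·s = 190, Σs = 22, Σ1 = 4.
Moment sums: Σs^2·g = -58970, Σs·g = -5828, Σg = -599.
So MᵀM·[a, b, c]ᵀ = Mᵀg: [[18754, 1852, 190]; [1852, 190, 22]; [190, 22, 4]]·[a, b, c]ᵀ = [-58970, -5828, -599]ᵀ.
Row-reducing yields a = -6797/2228, b = -2311/2228, c = 1925/2228.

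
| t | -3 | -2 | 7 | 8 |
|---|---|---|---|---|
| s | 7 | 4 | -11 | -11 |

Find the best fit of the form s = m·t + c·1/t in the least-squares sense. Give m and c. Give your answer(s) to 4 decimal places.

Compute the Gram sums: Σt·t = 126, Σt·1/t = 4, Σ1/t·1/t = 11209/28224.
For Xᵀs: Σt·s = -194, Σ1/t·s = -1223/168.
XᵀX·[m, c]ᵀ = Xᵀs becomes [[126, 4]; [4, 11209/28224]]·[m, c]ᵀ = [-194, -1223/168]ᵀ.
Eliminating c: (11209/28224)·(row 1) − 4·(row 2) gives (7625/224)·m = (11209/28224)·(-194) − 4·(-1223/168) = -676345/14112, so m = -135269/96075.
Then c = ((-1223/168) − 4·(-135269/96075))/(11209/28224) = -6328/1525.

m = -1.4080, c = -4.1495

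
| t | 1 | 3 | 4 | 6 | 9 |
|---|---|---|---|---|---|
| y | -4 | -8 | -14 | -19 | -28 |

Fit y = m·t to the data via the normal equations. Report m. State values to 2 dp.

m = -3.15

With design matrix X, XᵀX = [[143]] and Xᵀy = [-450]ᵀ.
m = (-450)/143 = -3.14685.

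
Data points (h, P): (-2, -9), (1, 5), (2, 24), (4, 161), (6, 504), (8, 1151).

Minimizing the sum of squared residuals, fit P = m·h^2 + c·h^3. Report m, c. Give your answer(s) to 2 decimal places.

m = 2.05, c = 1.99

With design matrix M, MᵀM = [[5681, 41569]; [41569, 313025]] and MᵀP = [94449, 708749]ᵀ.
Determinant 5681·313025 − 41569² = 50313264.
m = (94449·313025 − 41569·708749)/50313264 = 25727761/12578316; c = (5681·708749 − 41569·94449)/50313264 = 25063147/12578316.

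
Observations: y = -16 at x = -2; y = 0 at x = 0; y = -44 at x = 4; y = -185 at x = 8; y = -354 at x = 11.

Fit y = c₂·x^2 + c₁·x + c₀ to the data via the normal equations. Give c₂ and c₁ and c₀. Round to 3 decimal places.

MᵀM·[c₂, c₁, c₀]ᵀ = Mᵀy reads: 19009·c₂ + 1899·c₁ + 205·c₀ = -55442;  1899·c₂ + 205·c₁ + 21·c₀ = -5518;  205·c₂ + 21·c₁ + 5·c₀ = -599.
Row-reducing yields c₂ = -1227127/402758, c₁ = 553063/402758, c₀ = -130533/201379.

c₂ = -3.047, c₁ = 1.373, c₀ = -0.648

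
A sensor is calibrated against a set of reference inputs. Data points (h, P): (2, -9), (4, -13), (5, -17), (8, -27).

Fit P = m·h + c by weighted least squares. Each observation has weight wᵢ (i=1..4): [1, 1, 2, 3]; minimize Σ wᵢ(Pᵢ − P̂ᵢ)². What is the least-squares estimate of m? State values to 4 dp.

Compute the Gram sums: Σwᵢ·h·h = 262, Σwᵢ·h = 40, Σwᵢ·1 = 7.
And Σwᵢ·h·P = -888, Σwᵢ·P = -137.
So MᵀWM·[m, c]ᵀ = MᵀWP: [[262, 40]; [40, 7]]·[m, c]ᵀ = [-888, -137]ᵀ.
Δ = 262·7 − 40² = 234.
m = ((-888)·7 − 40·(-137))/234 = -368/117; c = (262·(-137) − 40·(-888))/234 = -187/117.

m = -3.1453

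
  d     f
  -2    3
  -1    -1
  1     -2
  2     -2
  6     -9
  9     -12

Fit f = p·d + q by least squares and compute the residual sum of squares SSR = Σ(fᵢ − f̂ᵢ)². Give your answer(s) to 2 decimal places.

Sums needed: Σd·d = 127, Σd = 15, Σ1 = 6.
Right-hand side: Σd·f = -173, Σf = -23.
Eliminating q: 6·(row 1) − 15·(row 2) gives 537·p = 6·(-173) − 15·(-23) = -693, so p = -231/179.
Then q = ((-23) − 15·(-231/179))/6 = -326/537.
Residuals: 551/537, -904/537, -55/537, 638/537, -349/537, 119/537; SSR = 3104/537.

SSR = 5.78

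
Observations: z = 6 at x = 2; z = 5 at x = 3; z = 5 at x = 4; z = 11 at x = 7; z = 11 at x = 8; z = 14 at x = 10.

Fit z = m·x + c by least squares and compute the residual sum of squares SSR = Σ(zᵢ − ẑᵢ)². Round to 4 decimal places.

SSR = 6.7027

The normal equations are: 242·m + 34·c = 352;  34·m + 6·c = 52.
(Σx·x = 242, Σx = 34, Σ1 = 6, Σx·z = 352, Σz = 52.)
Determinant 242·6 − 34² = 296.
m = (352·6 − 34·52)/296 = 43/37; c = (242·52 − 34·352)/296 = 77/37.
Residuals: 59/37, -21/37, -64/37, 29/37, -14/37, 11/37; SSR = 248/37.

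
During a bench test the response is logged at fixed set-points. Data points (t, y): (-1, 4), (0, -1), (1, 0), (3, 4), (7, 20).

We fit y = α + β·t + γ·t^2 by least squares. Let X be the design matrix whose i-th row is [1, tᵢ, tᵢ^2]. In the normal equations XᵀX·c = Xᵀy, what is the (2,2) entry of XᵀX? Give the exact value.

60

Row 2 ↔ basis t, column 2 ↔ basis t, so (XᵀX)_{2,2} = Σᵢ (t)·(t) = (-1)·(-1) + (0)·(0) + (1)·(1) + (3)·(3) + (7)·(7) = 60.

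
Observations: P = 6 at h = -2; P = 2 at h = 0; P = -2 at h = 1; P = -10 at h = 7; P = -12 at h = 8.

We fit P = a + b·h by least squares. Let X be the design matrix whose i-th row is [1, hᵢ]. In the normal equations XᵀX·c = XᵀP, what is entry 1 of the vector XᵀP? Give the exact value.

Entry 1 ↔ basis 1, so (XᵀP)_{1} = Σᵢ Pᵢ = (1)·(6) + (1)·(2) + (1)·(-2) + (1)·(-10) + (1)·(-12) = -16.

-16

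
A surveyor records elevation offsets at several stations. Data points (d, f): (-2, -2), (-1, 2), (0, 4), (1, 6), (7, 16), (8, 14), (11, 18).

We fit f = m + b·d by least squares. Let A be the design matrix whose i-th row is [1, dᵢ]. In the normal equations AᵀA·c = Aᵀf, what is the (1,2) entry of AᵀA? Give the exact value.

Row 1 ↔ basis 1, column 2 ↔ basis d, so (AᵀA)_{1,2} = Σᵢ d = (1)·(-2) + (1)·(-1) + (1)·(0) + (1)·(1) + (1)·(7) + (1)·(8) + (1)·(11) = 24.

24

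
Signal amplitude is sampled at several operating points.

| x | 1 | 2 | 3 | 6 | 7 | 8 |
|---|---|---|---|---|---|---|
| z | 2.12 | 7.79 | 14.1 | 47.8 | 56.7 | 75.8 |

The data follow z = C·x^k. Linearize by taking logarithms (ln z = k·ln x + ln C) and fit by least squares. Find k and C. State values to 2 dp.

Taking logs, ln z = k·ln x + ln C, so regress ln z on ln x.
AᵀA = [[13.0084, 7.6089]; [7.6089, 6]], rhs = [28.1160, 17.6833]ᵀ  (here Σln x = 7.6089, Σ(ln x)² = 13.0084, Σln z = 17.6833, Σln x·ln z = 28.1160).
Solving (det = 20.1558): k = 1.69410, ln C = 0.79886, so C = exp(0.79886) = 2.22301.

k = 1.69, C = 2.22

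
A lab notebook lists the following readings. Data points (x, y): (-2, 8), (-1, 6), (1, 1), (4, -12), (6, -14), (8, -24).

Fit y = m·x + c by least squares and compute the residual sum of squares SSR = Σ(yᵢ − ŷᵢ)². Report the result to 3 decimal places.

Sums needed: Σx·x = 122, Σx = 16, Σ1 = 6.
And Σx·y = -345, Σy = -35.
MᵀM·[m, c]ᵀ = Mᵀy becomes [[122, 16]; [16, 6]]·[m, c]ᵀ = [-345, -35]ᵀ.
Eliminating c: 6·(row 1) − 16·(row 2) gives 476·m = 6·(-345) − 16·(-35) = -1510, so m = -755/238.
Then c = ((-35) − 16·(-755/238))/6 = 625/238.
Residuals: -33/34, 24/119, 184/119, -461/238, 573/238, -297/238; SSR = 1723/119.

SSR = 14.479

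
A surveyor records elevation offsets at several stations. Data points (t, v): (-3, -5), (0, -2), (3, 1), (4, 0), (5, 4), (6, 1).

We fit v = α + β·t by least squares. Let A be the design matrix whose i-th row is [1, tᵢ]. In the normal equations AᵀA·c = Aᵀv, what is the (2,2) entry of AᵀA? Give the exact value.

95

Row 2 ↔ basis t, column 2 ↔ basis t, so (AᵀA)_{2,2} = Σᵢ (t)·(t) = (-3)·(-3) + (0)·(0) + (3)·(3) + (4)·(4) + (5)·(5) + (6)·(6) = 95.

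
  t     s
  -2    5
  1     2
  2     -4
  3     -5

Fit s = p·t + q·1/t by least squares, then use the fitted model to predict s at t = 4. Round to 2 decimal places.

From the data, Σt·t = 18, Σt·1/t = 4, Σ1/t·1/t = 29/18.
And Σt·s = -31, Σ1/t·s = -25/6.
So XᵀX·[p, q]ᵀ = Xᵀs: [[18, 4]; [4, 29/18]]·[p, q]ᵀ = [-31, -25/6]ᵀ.
Determinant 18·(29/18) − 4² = 13.
p = ((-31)·(29/18) − 4·(-25/6))/13 = -599/234; q = (18·(-25/6) − 4·(-31))/13 = 49/13.
At t = 4: ŝ = (-599/234)·(4) + (49/13)·(1/4) = -4351/468.

ŝ = -9.30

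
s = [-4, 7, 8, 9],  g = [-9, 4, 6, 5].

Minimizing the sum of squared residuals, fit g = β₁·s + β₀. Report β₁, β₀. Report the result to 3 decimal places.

β₁ = 1.155, β₀ = -4.273

The normal system XᵀX·[β₁, β₀]ᵀ = Xᵀg is [[210, 20]; [20, 4]]·[β₁, β₀]ᵀ = [157, 6]ᵀ.
Eliminating β₀: 4·(row 1) − 20·(row 2) gives 440·β₁ = 4·157 − 20·6 = 508, so β₁ = 127/110.
Then β₀ = (6 − 20·(127/110))/4 = -47/11.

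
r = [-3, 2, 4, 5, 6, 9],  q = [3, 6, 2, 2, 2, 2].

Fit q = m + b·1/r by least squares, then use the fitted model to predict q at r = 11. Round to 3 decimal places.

q̂ = 2.689

Forming XᵀX = [[6, 161/180]; [161/180, 16321/32400]] and Xᵀq = [17, 311/90]ᵀ gives XᵀX·[m, b]ᵀ = Xᵀq.
Eliminating b: (16321/32400)·(row 1) − (161/180)·(row 2) gives (14401/6480)·m = (16321/32400)·17 − (161/180)·(311/90) = 11821/2160, so m = 35463/14401.
Then b = ((311/90) − (161/180)·(35463/14401))/(16321/32400) = 35820/14401.
At r = 11: q̂ = (35463/14401)·(1) + (35820/14401)·(1/11) = 425913/158411.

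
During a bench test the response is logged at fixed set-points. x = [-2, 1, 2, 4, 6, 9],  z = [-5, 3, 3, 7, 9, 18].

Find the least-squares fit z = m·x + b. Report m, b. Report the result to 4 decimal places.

Compute the Gram sums: Σx·x = 142, Σx = 20, Σ1 = 6.
For Mᵀz: Σx·z = 263, Σz = 35.
Normal equations: [[142, 20]; [20, 6]]·[m, b]ᵀ = [263, 35]ᵀ.
Eliminating b: 6·(row 1) − 20·(row 2) gives 452·m = 6·263 − 20·35 = 878, so m = 439/226.
Then b = (35 − 20·(439/226))/6 = -145/226.

m = 1.9425, b = -0.6416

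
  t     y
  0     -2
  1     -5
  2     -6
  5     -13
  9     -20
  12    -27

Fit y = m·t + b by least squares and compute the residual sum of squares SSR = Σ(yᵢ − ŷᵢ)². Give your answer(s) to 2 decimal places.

Setting ∂/∂m … = 0 gives: 255·m + 29·b = -586;  29·m + 6·b = -73.
Eliminating b: 6·(row 1) − 29·(row 2) gives 689·m = 6·(-586) − 29·(-73) = -1399, so m = -1399/689.
Then b = ((-73) − 29·(-1399/689))/6 = -1621/689.
Residuals: 243/689, -425/689, 285/689, -341/689, 432/689, -194/689; SSR = 960/689.

SSR = 1.39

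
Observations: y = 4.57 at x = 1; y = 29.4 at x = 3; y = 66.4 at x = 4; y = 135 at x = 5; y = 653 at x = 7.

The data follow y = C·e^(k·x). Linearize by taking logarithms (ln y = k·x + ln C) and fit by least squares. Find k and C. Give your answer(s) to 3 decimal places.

k = 0.821, C = 2.258

Let Y = ln y. Fitting Y = k·x + ln C by least squares:
AᵀA = [[100.0000, 20.0000]; [20.0000, 5]], rhs = [98.3427, 20.4831]ᵀ  (here Σx = 20.0000, Σ(x)² = 100.0000, Σln y = 20.4831, Σx·ln y = 98.3427).
Δ = 100.0000·5 − (20.0000)² = 100.0000; k = (98.3427·5 − 20.0000·20.4831)/100.0000 = 0.82052, ln C = (100.0000·20.4831 − 20.0000·98.3427)/100.0000 = 0.81452, so C = exp(0.81452) = 2.25808.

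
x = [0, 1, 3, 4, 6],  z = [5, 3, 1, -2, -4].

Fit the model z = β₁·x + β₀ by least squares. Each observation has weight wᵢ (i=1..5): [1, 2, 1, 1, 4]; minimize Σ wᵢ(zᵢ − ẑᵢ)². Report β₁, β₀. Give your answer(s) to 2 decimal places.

β₁ = -1.46, β₀ = 4.69

The normal equations are: 171·β₁ + 33·β₀ = -95;  33·β₁ + 9·β₀ = -6.
(Σwᵢ·x·x = 171, Σwᵢ·x = 33, Σwᵢ·1 = 9, Σwᵢ·x·z = -95, Σwᵢ·z = -6.)
det = 171·9 − 33² = 450.
β₁ = ((-95)·9 − 33·(-6))/450 = -73/50; β₀ = (171·(-6) − 33·(-95))/450 = 703/150.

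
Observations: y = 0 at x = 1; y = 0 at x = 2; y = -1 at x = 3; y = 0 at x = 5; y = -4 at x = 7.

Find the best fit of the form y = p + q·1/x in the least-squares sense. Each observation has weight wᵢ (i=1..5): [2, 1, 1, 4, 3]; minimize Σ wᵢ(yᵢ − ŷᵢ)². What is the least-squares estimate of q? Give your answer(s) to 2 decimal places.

q = 2.54

Entries of AᵀWA: Σwᵢ·1 = 11, Σwᵢ·1/x = 853/210, Σwᵢ·1/x·1/x = 113881/44100.
Moment sums: Σwᵢ·y = -13, Σwᵢ·1/x·y = -43/21.
Normal equations: [[11, 853/210]; [853/210, 113881/44100]]·[p, q]ᵀ = [-13, -43/21]ᵀ.
det = 11·(113881/44100) − (853/210)² = 262541/22050.
p = ((-13)·(113881/44100) − (853/210)·(-43/21))/(262541/22050) = -1113663/525082; q = (11·(-43/21) − (853/210)·(-13))/(262541/22050) = 667695/262541.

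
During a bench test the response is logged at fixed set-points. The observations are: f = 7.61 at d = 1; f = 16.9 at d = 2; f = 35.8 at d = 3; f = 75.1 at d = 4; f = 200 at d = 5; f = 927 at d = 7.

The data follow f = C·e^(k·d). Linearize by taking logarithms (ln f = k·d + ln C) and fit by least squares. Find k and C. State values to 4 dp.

Linearized form: ln f = k·d + ln C. From the 6 transformed points,
Σd = 22.0000, Σ(d)² = 104.0000, Σln f = 24.8838, Σd·ln f = 110.0085.
Equations: 104.0000·k + 22.0000·ln C = 110.0085;  22.0000·k + 6·ln C = 24.8838.
Slope k = (n·Σd·ln f − Σd·Σln f)/(n·Σ(d)² − (Σd)²) = (6·110.0085 − 22.0000·24.8838)/140.0000 = 0.80434; ln C = (Σln f − k·Σd)/n = 1.19807, so C = exp(1.19807) = 3.31373.

k = 0.8043, C = 3.3137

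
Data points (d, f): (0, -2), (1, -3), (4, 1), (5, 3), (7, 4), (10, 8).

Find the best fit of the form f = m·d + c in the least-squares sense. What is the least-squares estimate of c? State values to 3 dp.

c = -2.990

MᵀM·[m, c]ᵀ = Mᵀf reads: 191·m + 27·c = 124;  27·m + 6·c = 11.
(Σd·d = 191, Σd = 27, Σ1 = 6, Σd·f = 124, Σf = 11.)
Eliminating c: 6·(row 1) − 27·(row 2) gives 417·m = 6·124 − 27·11 = 447, so m = 149/139.
Then c = (11 − 27·(149/139))/6 = -1247/417.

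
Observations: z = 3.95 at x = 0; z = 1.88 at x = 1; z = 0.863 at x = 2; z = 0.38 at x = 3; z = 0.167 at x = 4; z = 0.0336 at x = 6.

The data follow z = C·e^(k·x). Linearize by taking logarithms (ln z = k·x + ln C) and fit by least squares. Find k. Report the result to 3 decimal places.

Linearized form: ln z = k·x + ln C. From the 6 transformed points,
Sums: Σx = 16.0000, Σ(x)² = 66.0000, Σln z = -4.2929, Σx·ln z = -30.0846.
Normal system: [[66.0000, 16.0000]; [16.0000, 6]]·[k, ln C]ᵀ = [-30.0846, -4.2929]ᵀ.
Solving (det = 140.0000): k = -0.79872, ln C = 1.41443.

k = -0.799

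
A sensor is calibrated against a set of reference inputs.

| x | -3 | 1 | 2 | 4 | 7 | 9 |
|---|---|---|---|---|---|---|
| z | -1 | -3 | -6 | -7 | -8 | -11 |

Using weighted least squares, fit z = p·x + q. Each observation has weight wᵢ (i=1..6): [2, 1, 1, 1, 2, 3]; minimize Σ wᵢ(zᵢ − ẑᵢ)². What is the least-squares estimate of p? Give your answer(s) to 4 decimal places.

Entries of AᵀWA: Σwᵢ·x·x = 380, Σwᵢ·x = 42, Σwᵢ·1 = 10.
For AᵀWz: Σwᵢ·x·z = -446, Σwᵢ·z = -67.
Eliminating q: 10·(row 1) − 42·(row 2) gives 2036·p = 10·(-446) − 42·(-67) = -1646, so p = -823/1018.
Then q = ((-67) − 42·(-823/1018))/10 = -1682/509.

p = -0.8084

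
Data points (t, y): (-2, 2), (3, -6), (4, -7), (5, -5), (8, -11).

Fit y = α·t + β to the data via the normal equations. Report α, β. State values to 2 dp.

α = -1.24, β = -0.95

Compute the Gram sums: Σt·t = 118, Σt = 18, Σ1 = 5.
Moment sums: Σt·y = -163, Σy = -27.
AᵀA·[α, β]ᵀ = Aᵀy becomes [[118, 18]; [18, 5]]·[α, β]ᵀ = [-163, -27]ᵀ.
Determinant 118·5 − 18² = 266.
α = ((-163)·5 − 18·(-27))/266 = -47/38; β = (118·(-27) − 18·(-163))/266 = -18/19.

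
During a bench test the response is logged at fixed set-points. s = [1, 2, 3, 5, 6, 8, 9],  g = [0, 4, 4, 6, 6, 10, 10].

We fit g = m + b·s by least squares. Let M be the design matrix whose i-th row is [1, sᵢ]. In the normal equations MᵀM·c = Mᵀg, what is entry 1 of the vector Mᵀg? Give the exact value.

40

Entry 1 ↔ basis 1, so (Mᵀg)_{1} = Σᵢ gᵢ = (1)·(0) + (1)·(4) + (1)·(4) + (1)·(6) + (1)·(6) + (1)·(10) + (1)·(10) = 40.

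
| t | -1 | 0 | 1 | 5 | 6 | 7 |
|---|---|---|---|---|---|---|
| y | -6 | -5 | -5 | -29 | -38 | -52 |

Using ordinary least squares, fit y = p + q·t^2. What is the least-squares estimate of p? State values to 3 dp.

p = -4.680

Normal-equation sums: Σ1 = 6, Σt^2 = 112, Σt^2·t^2 = 4324.
Moment sums: Σy = -135, Σt^2·y = -4652.
Determinant 6·4324 − 112² = 13400.
p = ((-135)·4324 − 112·(-4652))/13400 = -15679/3350; q = (6·(-4652) − 112·(-135))/13400 = -1599/1675.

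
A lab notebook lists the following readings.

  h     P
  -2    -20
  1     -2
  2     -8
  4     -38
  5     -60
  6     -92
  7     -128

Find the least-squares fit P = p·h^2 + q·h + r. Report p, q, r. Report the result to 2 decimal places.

p = -3.01, q = 3.13, r = -1.87

Normal-equation sums: Σh^2·h^2 = 4611, Σh^2·h = 749, Σh^2 = 135, Σh·h = 135, Σh = 23, Σ1 = 7.
For MᵀP: Σh^2·P = -11806, Σh·P = -1878, ΣP = -348.
MᵀM·[p, q, r]ᵀ = MᵀP becomes [[4611, 749, 135]; [749, 135, 23]; [135, 23, 7]]·[p, q, r]ᵀ = [-11806, -1878, -348]ᵀ.
Solving the 3×3 system (Gaussian elimination) gives p = -19601/6503, q = 20357/6503, r = -12160/6503.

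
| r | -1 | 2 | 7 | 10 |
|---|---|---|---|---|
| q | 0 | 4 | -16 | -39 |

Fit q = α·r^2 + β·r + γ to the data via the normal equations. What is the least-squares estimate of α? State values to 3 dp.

α = -0.563

From the data, Σr^2·r^2 = 12418, Σr^2·r = 1350, Σr^2 = 154, Σr·r = 154, Σr = 18, Σ1 = 4.
Right-hand side: Σr^2·q = -4668, Σr·q = -494, Σq = -51.
So XᵀX·[α, β, γ]ᵀ = Xᵀq: [[12418, 1350, 154]; [1350, 154, 18]; [154, 18, 4]]·[α, β, γ]ᵀ = [-4668, -494, -51]ᵀ.
Inverting the 3×3 Gram matrix, [α, β, γ]ᵀ = [-9/16, 1681/1168, 1419/584]ᵀ.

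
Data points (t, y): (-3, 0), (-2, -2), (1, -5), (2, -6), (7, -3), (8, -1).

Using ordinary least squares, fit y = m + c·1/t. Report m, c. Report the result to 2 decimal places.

From the data, Σ1 = 6, Σ1/t = 157/168, Σ1/t·1/t = 46489/28224.
And Σy = -17, Σ1/t·y = -423/56.
Eliminating c: (46489/28224)·(row 1) − (157/168)·(row 2) gives (254285/28224)·m = (46489/28224)·(-17) − (157/168)·(-423/56) = -10555/504, so m = -118216/50857.
Then c = ((-423/56) − (157/168)·(-118216/50857))/(46489/28224) = -166152/50857.

m = -2.32, c = -3.27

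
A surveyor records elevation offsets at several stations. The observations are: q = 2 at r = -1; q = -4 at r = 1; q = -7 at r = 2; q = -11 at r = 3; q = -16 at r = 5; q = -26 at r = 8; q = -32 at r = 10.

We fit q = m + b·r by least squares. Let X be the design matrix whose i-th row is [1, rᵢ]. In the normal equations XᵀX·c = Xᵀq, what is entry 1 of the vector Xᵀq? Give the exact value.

-94

Entry 1 ↔ basis 1, so (Xᵀq)_{1} = Σᵢ qᵢ = (1)·(2) + (1)·(-4) + (1)·(-7) + (1)·(-11) + (1)·(-16) + (1)·(-26) + (1)·(-32) = -94.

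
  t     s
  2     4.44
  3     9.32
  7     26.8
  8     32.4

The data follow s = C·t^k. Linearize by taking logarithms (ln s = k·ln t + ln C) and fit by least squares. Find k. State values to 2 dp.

k = 1.39

Linearized form: ln s = k·ln t + ln C. From the 4 transformed points,
Over the data: Σln t = 5.8171, Σ(ln t)² = 9.7980, Σln s = 10.4894, Σln t·ln s = 17.1171.
Normal system: [[9.7980, 5.8171]; [5.8171, 4]]·[k, ln C]ᵀ = [17.1171, 10.4894]ᵀ.
Δ = 9.7980·4 − (5.8171)² = 5.3534; k = (17.1171·4 − 5.8171·10.4894)/5.3534 = 1.39173, ln C = (9.7980·10.4894 − 5.8171·17.1171)/5.3534 = 0.59839.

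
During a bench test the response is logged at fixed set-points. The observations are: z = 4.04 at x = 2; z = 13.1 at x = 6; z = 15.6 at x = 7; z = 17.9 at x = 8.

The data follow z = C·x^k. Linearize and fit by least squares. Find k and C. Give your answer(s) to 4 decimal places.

k = 1.0749, C = 1.9171

Taking logs, ln z = k·ln x + ln C, so regress ln z on ln x.
AᵀA = [[11.8015, 6.5103]; [6.5103, 4]], rhs = [16.9220, 9.6009]ᵀ  (here Σln x = 6.5103, Σ(ln x)² = 11.8015, Σln z = 9.6009, Σln x·ln z = 16.9220).
Solving (det = 4.8225): k = 1.07486, ln C = 0.65082, so C = exp(0.65082) = 1.91712.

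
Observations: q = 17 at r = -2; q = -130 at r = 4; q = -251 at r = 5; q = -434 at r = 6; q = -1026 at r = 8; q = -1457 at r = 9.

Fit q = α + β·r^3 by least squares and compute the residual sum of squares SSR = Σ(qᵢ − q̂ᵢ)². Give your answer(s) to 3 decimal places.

SSR = 10.489

With design matrix A, AᵀA = [[6, 1638]; [1638, 860026]] and Aᵀq = [-3281, -1721040]ᵀ.
Eliminating β: 860026·(row 1) − 1638·(row 2) gives 2477112·α = 860026·(-3281) − 1638·(-1721040) = -2681786, so α = -1340893/1238556.
Then β = ((-1721040) − 1638·(-1340893/1238556))/860026 = -825327/412852.
Residuals: 2588497/1238556, -109873/112596, -19519/619278, -1380515/1238556, -1715291/1238556, 877475/619278; SSR = 12991303/1238556.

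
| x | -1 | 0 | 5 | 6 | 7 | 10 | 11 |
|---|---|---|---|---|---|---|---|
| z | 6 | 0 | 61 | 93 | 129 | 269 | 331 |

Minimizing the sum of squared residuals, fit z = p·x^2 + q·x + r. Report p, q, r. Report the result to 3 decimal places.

p = 2.936, q = -2.327, r = 0.384

The normal system AᵀA·[p, q, r]ᵀ = Aᵀz is [[28964, 3014, 332]; [3014, 332, 38]; [332, 38, 7]]·[p, q, r]ᵀ = [78151, 8091, 889]ᵀ.
Row-reducing yields p = 1987415/676914, q = -1575437/676914, r = 43366/112819.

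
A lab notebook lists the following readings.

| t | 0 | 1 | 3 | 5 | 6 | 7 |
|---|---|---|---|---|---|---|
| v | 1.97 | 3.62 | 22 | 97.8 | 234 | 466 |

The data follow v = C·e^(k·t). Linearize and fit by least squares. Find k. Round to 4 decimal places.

k = 0.7969

With ln vᵢ as the transformed response and tᵢ as the regressor:
Over the data: Σt = 22.0000, Σ(t)² = 120.0000, Σln v = 21.2380, Σt·ln v = 109.2155.
Normal system: [[120.0000, 22.0000]; [22.0000, 6]]·[k, ln C]ᵀ = [109.2155, 21.2380]ᵀ.
Δ = 120.0000·6 − (22.0000)² = 236.0000; k = (109.2155·6 − 22.0000·21.2380)/236.0000 = 0.79685, ln C = (120.0000·21.2380 − 22.0000·109.2155)/236.0000 = 0.61787.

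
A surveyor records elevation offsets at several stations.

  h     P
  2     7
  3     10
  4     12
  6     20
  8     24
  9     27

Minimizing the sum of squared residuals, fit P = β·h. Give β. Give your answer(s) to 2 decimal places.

β = 3.08

Setting ∂/∂β … = 0 gives: 210·β = 647.
Hence β = 647 / 210 ≈ 3.08095.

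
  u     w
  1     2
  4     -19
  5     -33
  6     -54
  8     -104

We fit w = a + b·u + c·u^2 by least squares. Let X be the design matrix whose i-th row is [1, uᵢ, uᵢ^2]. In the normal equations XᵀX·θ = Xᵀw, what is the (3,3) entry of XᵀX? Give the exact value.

6274

Row 3 ↔ basis u^2, column 3 ↔ basis u^2, so (XᵀX)_{3,3} = Σᵢ (u^2)·(u^2) = (1)·(1) + (16)·(16) + (25)·(25) + (36)·(36) + (64)·(64) = 6274.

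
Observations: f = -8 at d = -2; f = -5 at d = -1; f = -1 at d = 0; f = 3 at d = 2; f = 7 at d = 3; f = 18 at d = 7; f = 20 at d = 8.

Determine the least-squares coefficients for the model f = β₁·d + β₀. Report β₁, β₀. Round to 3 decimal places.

β₁ = 2.803, β₀ = -1.949

Forming MᵀM = [[131, 17]; [17, 7]] and Mᵀf = [334, 34]ᵀ gives MᵀM·[β₁, β₀]ᵀ = Mᵀf.
Eliminating β₀: 7·(row 1) − 17·(row 2) gives 628·β₁ = 7·334 − 17·34 = 1760, so β₁ = 440/157.
Then β₀ = (34 − 17·(440/157))/7 = -306/157.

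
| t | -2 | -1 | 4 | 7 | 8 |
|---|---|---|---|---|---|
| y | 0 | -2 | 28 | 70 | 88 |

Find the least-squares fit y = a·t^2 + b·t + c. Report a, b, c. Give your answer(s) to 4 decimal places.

a = 1.0388, b = 2.6488, c = 0.4835

Entries of XᵀX: Σt^2·t^2 = 6770, Σt^2·t = 910, Σt^2 = 134, Σt·t = 134, Σt = 16, Σ1 = 5.
Moment sums: Σt^2·y = 9508, Σt·y = 1308, Σy = 184.
XᵀX·[a, b, c]ᵀ = Xᵀy becomes [[6770, 910, 134]; [910, 134, 16]; [134, 16, 5]]·[a, b, c]ᵀ = [9508, 1308, 184]ᵀ.
Inverting the 3×3 Gram matrix, [a, b, c]ᵀ = [3425/3297, 2911/1099, 1594/3297]ᵀ.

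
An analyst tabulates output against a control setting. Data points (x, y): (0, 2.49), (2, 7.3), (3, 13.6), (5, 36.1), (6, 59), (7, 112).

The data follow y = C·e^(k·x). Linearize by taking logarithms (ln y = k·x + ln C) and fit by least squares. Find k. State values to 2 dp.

k = 0.54

Linearized form: ln y = k·x + ln C. From the 6 transformed points,
AᵀA = [[123.0000, 23.0000]; [23.0000, 6]], rhs = [87.2321, 17.8926]ᵀ  (here Σx = 23.0000, Σ(x)² = 123.0000, Σln y = 17.8926, Σx·ln y = 87.2321).
Δ = 123.0000·6 − (23.0000)² = 209.0000; k = (87.2321·6 − 23.0000·17.8926)/209.0000 = 0.53523, ln C = (123.0000·17.8926 − 23.0000·87.2321)/209.0000 = 0.93036.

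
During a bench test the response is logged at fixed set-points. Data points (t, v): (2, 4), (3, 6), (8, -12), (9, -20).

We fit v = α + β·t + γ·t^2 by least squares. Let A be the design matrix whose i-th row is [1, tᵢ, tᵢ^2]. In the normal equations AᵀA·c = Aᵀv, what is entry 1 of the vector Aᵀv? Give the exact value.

-22

Entry 1 ↔ basis 1, so (Aᵀv)_{1} = Σᵢ vᵢ = (1)·(4) + (1)·(6) + (1)·(-12) + (1)·(-20) = -22.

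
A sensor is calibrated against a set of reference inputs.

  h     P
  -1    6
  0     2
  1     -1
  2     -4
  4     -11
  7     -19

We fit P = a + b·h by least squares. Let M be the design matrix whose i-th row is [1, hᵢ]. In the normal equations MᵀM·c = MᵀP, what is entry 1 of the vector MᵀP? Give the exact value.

Entry 1 ↔ basis 1, so (MᵀP)_{1} = Σᵢ Pᵢ = (1)·(6) + (1)·(2) + (1)·(-1) + (1)·(-4) + (1)·(-11) + (1)·(-19) = -27.

-27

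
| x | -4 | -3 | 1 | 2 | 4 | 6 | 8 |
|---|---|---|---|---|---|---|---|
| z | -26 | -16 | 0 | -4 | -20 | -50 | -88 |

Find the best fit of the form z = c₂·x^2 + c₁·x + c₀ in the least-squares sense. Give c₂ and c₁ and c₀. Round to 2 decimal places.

c₂ = -1.48, c₁ = 0.74, c₀ = 0.29

Setting ∂/∂c₂ … = 0 gives: 6002·c₂ + 710·c₁ + 146·c₀ = -8328;  710·c₂ + 146·c₁ + 14·c₀ = -940;  146·c₂ + 14·c₁ + 7·c₀ = -204.
Solving the 3×3 system (Gaussian elimination) gives c₂ = -225973/152412, c₁ = 113335/152412, c₀ = 3730/12701.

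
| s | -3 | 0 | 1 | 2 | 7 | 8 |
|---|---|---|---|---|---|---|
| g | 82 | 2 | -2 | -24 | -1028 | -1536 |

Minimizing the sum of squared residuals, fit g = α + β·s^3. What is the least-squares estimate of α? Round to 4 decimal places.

Normal-equation sums: Σ1 = 6, Σs^3 = 837, Σs^3·s^3 = 380587.
Moment sums: Σg = -2506, Σs^3·g = -1141444.
Eliminating β: 380587·(row 1) − 837·(row 2) gives 1582953·α = 380587·(-2506) − 837·(-1141444) = 1637606, so α = 52826/51063.
Then β = ((-1141444) − 837·(52826/51063))/380587 = -1583714/527651.

α = 1.0345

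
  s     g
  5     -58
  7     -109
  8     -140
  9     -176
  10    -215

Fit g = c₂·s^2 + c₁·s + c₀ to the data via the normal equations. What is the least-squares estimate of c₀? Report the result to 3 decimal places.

c₀ = -0.507

From the data, Σs^2·s^2 = 23683, Σs^2·s = 2709, Σs^2 = 319, Σs·s = 319, Σs = 39, Σ1 = 5.
And Σs^2·g = -51507, Σs·g = -5907, Σg = -698.
Inverting the 3×3 Gram matrix, [c₂, c₁, c₀]ᵀ = [-2705/1358, -2091/1358, -344/679]ᵀ.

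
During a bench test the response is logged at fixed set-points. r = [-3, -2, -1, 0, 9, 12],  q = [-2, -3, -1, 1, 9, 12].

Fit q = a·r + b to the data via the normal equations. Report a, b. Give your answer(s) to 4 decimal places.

a = 0.9826, b = 0.2101

XᵀX·[a, b]ᵀ = Xᵀq reads: 239·a + 15·b = 238;  15·a + 6·b = 16.
(Σr·r = 239, Σr = 15, Σ1 = 6, Σr·q = 238, Σq = 16.)
Eliminating b: 6·(row 1) − 15·(row 2) gives 1209·a = 6·238 − 15·16 = 1188, so a = 396/403.
Then b = (16 − 15·(396/403))/6 = 254/1209.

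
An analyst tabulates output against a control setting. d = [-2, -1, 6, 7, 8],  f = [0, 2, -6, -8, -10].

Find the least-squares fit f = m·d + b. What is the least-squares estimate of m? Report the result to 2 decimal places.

AᵀA·[m, b]ᵀ = Aᵀf reads: 154·m + 18·b = -174;  18·m + 5·b = -22.
(Σd·d = 154, Σd = 18, Σ1 = 5, Σd·f = -174, Σf = -22.)
Eliminating b: 5·(row 1) − 18·(row 2) gives 446·m = 5·(-174) − 18·(-22) = -474, so m = -237/223.
Then b = ((-22) − 18·(-237/223))/5 = -128/223.

m = -1.06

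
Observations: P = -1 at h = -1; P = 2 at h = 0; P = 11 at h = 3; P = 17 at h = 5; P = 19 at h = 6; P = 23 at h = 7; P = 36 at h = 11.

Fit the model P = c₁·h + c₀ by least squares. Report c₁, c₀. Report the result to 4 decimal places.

Forming AᵀA = [[241, 31]; [31, 7]] and AᵀP = [790, 107]ᵀ gives AᵀA·[c₁, c₀]ᵀ = AᵀP.
Determinant 241·7 − 31² = 726.
c₁ = (790·7 − 31·107)/726 = 2213/726; c₀ = (241·107 − 31·790)/726 = 1297/726.

c₁ = 3.0482, c₀ = 1.7865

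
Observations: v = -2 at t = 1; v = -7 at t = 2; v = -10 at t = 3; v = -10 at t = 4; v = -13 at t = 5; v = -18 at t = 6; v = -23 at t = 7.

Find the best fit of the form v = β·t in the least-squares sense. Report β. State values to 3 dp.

β = -3.000

XᵀX·[β]ᵀ = Xᵀv reads: 140·β = -420.
(Σt·t = 140, Σt·v = -420.)
β = (-420)/140 = -3.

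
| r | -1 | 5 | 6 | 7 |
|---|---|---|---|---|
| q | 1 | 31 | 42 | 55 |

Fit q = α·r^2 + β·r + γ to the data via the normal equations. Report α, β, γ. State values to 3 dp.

α = 0.877, β = 1.485, γ = 1.610

Sums needed: Σr^2·r^2 = 4323, Σr^2·r = 683, Σr^2 = 111, Σr·r = 111, Σr = 17, Σ1 = 4.
Right-hand side: Σr^2·q = 4983, Σr·q = 791, Σq = 129.
So XᵀX·[α, β, γ]ᵀ = Xᵀq: [[4323, 683, 111]; [683, 111, 17]; [111, 17, 4]]·[α, β, γ]ᵀ = [4983, 791, 129]ᵀ.
Row-reducing yields α = 619/706, β = 5241/3530, γ = 2841/1765.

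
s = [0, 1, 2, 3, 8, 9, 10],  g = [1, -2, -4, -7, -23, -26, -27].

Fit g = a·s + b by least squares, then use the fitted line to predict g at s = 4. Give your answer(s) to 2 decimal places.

AᵀA·[a, b]ᵀ = Aᵀg reads: 259·a + 33·b = -719;  33·a + 7·b = -88.
Eliminating b: 7·(row 1) − 33·(row 2) gives 724·a = 7·(-719) − 33·(-88) = -2129, so a = -2129/724.
Then b = ((-88) − 33·(-2129/724))/7 = 935/724.
At s = 4: ĝ = (-2129/724)·(4) + (935/724)·(1) = -7581/724.

ĝ = -10.47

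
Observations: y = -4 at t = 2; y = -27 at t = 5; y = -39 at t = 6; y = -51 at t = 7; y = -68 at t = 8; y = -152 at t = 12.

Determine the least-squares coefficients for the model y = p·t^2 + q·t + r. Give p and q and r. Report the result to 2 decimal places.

p = -1.04, q = -0.22, r = 0.44

Forming AᵀA = [[29170, 2932, 322]; [2932, 322, 40]; [322, 40, 6]] and Aᵀy = [-30834, -3102, -341]ᵀ gives AᵀA·[p, q, r]ᵀ = Aᵀy.
Row-reducing yields p = -21375/20564, q = -2297/10282, r = 9031/20564.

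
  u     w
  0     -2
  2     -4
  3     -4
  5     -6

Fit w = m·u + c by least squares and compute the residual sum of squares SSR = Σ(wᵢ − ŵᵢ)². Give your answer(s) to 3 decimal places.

SSR = 0.308

With design matrix M, MᵀM = [[38, 10]; [10, 4]] and Mᵀw = [-50, -16]ᵀ.
det = 38·4 − 10² = 52.
m = ((-50)·4 − 10·(-16))/52 = -10/13; c = (38·(-16) − 10·(-50))/52 = -27/13.
Residuals: 1/13, -5/13, 5/13, -1/13; SSR = 4/13.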